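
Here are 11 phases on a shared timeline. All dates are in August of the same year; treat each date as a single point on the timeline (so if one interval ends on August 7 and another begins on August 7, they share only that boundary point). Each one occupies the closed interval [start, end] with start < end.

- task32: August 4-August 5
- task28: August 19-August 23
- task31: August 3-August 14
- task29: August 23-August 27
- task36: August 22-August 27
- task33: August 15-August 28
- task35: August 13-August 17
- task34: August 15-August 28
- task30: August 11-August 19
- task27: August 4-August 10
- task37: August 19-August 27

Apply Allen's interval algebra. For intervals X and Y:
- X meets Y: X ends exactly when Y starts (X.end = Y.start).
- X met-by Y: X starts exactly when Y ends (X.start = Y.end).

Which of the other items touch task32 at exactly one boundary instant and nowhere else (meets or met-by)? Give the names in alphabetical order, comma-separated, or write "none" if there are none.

none

Target task32 = [August 4, August 5].
task27 [August 4, August 10] → started-by → no.
task28 [August 19, August 23] → after → no.
task29 [August 23, August 27] → after → no.
task30 [August 11, August 19] → after → no.
task31 [August 3, August 14] → contains → no.
task33 [August 15, August 28] → after → no.
task34 [August 15, August 28] → after → no.
task35 [August 13, August 17] → after → no.
task36 [August 22, August 27] → after → no.
task37 [August 19, August 27] → after → no.
Result: none.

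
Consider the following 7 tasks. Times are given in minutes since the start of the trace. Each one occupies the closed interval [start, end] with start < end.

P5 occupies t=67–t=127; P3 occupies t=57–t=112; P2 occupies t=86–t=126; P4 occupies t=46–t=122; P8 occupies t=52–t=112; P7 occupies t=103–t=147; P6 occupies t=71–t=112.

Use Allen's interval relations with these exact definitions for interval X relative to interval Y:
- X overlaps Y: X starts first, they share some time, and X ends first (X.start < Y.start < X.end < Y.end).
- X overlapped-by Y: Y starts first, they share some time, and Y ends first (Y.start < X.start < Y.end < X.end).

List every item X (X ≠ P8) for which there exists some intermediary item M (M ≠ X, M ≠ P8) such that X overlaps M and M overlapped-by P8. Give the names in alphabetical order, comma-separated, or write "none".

P2, P3, P4, P5, P6

Target P8 = [t=52, t=112].
Intermediaries M with M overlapped-by P8: P2, P5, P7.
Via P2 — items with X overlaps P2: P3, P4, P6.
Via P5 — items with X overlaps P5: P3, P4.
Via P7 — items with X overlaps P7: P2, P3, P4, P5, P6.
Union: P2, P3, P4, P5, P6.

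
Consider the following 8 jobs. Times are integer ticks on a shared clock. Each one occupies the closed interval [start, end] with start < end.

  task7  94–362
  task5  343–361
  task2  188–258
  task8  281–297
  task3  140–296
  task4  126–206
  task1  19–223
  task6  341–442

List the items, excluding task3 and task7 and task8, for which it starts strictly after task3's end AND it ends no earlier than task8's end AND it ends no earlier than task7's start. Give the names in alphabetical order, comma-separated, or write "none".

Conditions: its start is strictly after task3's end (X.start > 296) AND its end is no earlier than task8's end (X.end >= 297) AND its end is no earlier than task7's start (X.end >= 94).
task1: start 19 > 296? ✗; end 223 >= 297? ✗; end 223 >= 94? ✓ → no.
task2: start 188 > 296? ✗; end 258 >= 297? ✗; end 258 >= 94? ✓ → no.
task4: start 126 > 296? ✗; end 206 >= 297? ✗; end 206 >= 94? ✓ → no.
task5: start 343 > 296? ✓; end 361 >= 297? ✓; end 361 >= 94? ✓ → yes.
task6: start 341 > 296? ✓; end 442 >= 297? ✓; end 442 >= 94? ✓ → yes.
Result: task5, task6.

task5, task6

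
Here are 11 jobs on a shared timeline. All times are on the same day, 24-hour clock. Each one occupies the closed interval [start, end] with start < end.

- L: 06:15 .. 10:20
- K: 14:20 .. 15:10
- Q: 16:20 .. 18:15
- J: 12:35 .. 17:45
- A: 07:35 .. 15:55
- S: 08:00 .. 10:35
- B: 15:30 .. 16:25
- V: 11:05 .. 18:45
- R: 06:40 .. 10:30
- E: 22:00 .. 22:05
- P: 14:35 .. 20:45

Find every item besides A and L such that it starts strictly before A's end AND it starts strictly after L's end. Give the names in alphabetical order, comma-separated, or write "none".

B, J, K, P, V

Conditions: its start is strictly before A's end (X.start < 15:55) AND its start is strictly after L's end (X.start > 10:20).
B: start 15:30 < 15:55? ✓; start 15:30 > 10:20? ✓ → yes.
E: start 22:00 < 15:55? ✗; start 22:00 > 10:20? ✓ → no.
J: start 12:35 < 15:55? ✓; start 12:35 > 10:20? ✓ → yes.
K: start 14:20 < 15:55? ✓; start 14:20 > 10:20? ✓ → yes.
P: start 14:35 < 15:55? ✓; start 14:35 > 10:20? ✓ → yes.
Q: start 16:20 < 15:55? ✗; start 16:20 > 10:20? ✓ → no.
R: start 06:40 < 15:55? ✓; start 06:40 > 10:20? ✗ → no.
S: start 08:00 < 15:55? ✓; start 08:00 > 10:20? ✗ → no.
V: start 11:05 < 15:55? ✓; start 11:05 > 10:20? ✓ → yes.
Result: B, J, K, P, V.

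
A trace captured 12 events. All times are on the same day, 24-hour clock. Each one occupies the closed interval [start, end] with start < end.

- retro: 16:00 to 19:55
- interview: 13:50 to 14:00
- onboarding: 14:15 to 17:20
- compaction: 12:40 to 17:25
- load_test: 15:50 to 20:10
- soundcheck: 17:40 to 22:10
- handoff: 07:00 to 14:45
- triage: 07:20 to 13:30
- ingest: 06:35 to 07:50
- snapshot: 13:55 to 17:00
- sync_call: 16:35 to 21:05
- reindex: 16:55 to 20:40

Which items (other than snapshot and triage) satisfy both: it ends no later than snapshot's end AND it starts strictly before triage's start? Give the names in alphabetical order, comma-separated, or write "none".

Conditions: its end is no later than snapshot's end (X.end <= 17:00) AND its start is strictly before triage's start (X.start < 07:20).
compaction: end 17:25 <= 17:00? ✗; start 12:40 < 07:20? ✗ → no.
handoff: end 14:45 <= 17:00? ✓; start 07:00 < 07:20? ✓ → yes.
ingest: end 07:50 <= 17:00? ✓; start 06:35 < 07:20? ✓ → yes.
interview: end 14:00 <= 17:00? ✓; start 13:50 < 07:20? ✗ → no.
load_test: end 20:10 <= 17:00? ✗; start 15:50 < 07:20? ✗ → no.
onboarding: end 17:20 <= 17:00? ✗; start 14:15 < 07:20? ✗ → no.
reindex: end 20:40 <= 17:00? ✗; start 16:55 < 07:20? ✗ → no.
retro: end 19:55 <= 17:00? ✗; start 16:00 < 07:20? ✗ → no.
soundcheck: end 22:10 <= 17:00? ✗; start 17:40 < 07:20? ✗ → no.
sync_call: end 21:05 <= 17:00? ✗; start 16:35 < 07:20? ✗ → no.
Result: handoff, ingest.

handoff, ingest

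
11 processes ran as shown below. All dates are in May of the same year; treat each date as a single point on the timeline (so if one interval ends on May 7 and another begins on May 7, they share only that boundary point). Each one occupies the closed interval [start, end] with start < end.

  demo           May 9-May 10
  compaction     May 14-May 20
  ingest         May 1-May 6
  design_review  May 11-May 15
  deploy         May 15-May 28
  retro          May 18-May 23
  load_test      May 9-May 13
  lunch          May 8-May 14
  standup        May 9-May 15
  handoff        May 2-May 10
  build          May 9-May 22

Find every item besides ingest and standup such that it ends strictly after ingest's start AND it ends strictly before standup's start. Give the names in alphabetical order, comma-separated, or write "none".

none

Conditions: its end is strictly after ingest's start (X.end > May 1) AND its end is strictly before standup's start (X.end < May 9).
build: end May 22 > May 1? ✓; end May 22 < May 9? ✗ → no.
compaction: end May 20 > May 1? ✓; end May 20 < May 9? ✗ → no.
demo: end May 10 > May 1? ✓; end May 10 < May 9? ✗ → no.
deploy: end May 28 > May 1? ✓; end May 28 < May 9? ✗ → no.
design_review: end May 15 > May 1? ✓; end May 15 < May 9? ✗ → no.
handoff: end May 10 > May 1? ✓; end May 10 < May 9? ✗ → no.
load_test: end May 13 > May 1? ✓; end May 13 < May 9? ✗ → no.
lunch: end May 14 > May 1? ✓; end May 14 < May 9? ✗ → no.
retro: end May 23 > May 1? ✓; end May 23 < May 9? ✗ → no.
Result: none.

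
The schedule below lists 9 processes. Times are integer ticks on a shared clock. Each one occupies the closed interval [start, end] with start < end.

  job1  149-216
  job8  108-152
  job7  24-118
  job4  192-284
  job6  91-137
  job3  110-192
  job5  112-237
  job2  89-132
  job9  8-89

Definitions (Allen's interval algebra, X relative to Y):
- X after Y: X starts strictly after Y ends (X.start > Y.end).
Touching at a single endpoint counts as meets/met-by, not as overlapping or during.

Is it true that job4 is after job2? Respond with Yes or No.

Yes

job4 = [192, 284], job2 = [89, 132].
Actual relation of job4 to job2: after.
Asked whether 'after' holds → Yes.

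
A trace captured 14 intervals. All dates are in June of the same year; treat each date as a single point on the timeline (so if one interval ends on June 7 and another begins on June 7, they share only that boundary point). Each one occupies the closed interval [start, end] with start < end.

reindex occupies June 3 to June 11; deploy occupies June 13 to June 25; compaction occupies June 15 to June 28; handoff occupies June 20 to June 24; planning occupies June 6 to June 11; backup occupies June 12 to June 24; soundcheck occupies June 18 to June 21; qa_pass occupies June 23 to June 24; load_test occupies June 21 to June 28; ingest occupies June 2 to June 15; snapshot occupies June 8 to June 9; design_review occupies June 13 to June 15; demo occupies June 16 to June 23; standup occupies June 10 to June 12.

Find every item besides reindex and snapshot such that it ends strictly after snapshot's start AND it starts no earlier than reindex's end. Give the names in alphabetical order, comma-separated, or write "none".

Conditions: its end is strictly after snapshot's start (X.end > June 8) AND its start is no earlier than reindex's end (X.start >= June 11).
backup: end June 24 > June 8? ✓; start June 12 >= June 11? ✓ → yes.
compaction: end June 28 > June 8? ✓; start June 15 >= June 11? ✓ → yes.
demo: end June 23 > June 8? ✓; start June 16 >= June 11? ✓ → yes.
deploy: end June 25 > June 8? ✓; start June 13 >= June 11? ✓ → yes.
design_review: end June 15 > June 8? ✓; start June 13 >= June 11? ✓ → yes.
handoff: end June 24 > June 8? ✓; start June 20 >= June 11? ✓ → yes.
ingest: end June 15 > June 8? ✓; start June 2 >= June 11? ✗ → no.
load_test: end June 28 > June 8? ✓; start June 21 >= June 11? ✓ → yes.
planning: end June 11 > June 8? ✓; start June 6 >= June 11? ✗ → no.
qa_pass: end June 24 > June 8? ✓; start June 23 >= June 11? ✓ → yes.
soundcheck: end June 21 > June 8? ✓; start June 18 >= June 11? ✓ → yes.
standup: end June 12 > June 8? ✓; start June 10 >= June 11? ✗ → no.
Result: backup, compaction, demo, deploy, design_review, handoff, load_test, qa_pass, soundcheck.

backup, compaction, demo, deploy, design_review, handoff, load_test, qa_pass, soundcheck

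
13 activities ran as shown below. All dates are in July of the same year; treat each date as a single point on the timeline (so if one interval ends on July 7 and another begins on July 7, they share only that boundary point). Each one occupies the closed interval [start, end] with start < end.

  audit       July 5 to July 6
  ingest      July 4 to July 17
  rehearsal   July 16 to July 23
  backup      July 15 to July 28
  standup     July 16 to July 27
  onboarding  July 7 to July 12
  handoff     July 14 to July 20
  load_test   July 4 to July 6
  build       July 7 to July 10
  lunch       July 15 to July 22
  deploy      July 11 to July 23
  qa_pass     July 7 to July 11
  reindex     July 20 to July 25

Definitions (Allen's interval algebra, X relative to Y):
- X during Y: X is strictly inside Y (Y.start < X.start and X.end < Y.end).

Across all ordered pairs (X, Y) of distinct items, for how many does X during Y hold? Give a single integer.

Checking all 156 ordered pairs for relation 'during'; matching pairs in alphabetical order:
(audit, ingest): audit during ingest ✓
(build, ingest): build during ingest ✓
(handoff, deploy): handoff during deploy ✓
(lunch, deploy): lunch during deploy ✓
(onboarding, ingest): onboarding during ingest ✓
(qa_pass, ingest): qa_pass during ingest ✓
(rehearsal, backup): rehearsal during backup ✓
(reindex, backup): reindex during backup ✓
(reindex, standup): reindex during standup ✓
(standup, backup): standup during backup ✓
Count: 10.

10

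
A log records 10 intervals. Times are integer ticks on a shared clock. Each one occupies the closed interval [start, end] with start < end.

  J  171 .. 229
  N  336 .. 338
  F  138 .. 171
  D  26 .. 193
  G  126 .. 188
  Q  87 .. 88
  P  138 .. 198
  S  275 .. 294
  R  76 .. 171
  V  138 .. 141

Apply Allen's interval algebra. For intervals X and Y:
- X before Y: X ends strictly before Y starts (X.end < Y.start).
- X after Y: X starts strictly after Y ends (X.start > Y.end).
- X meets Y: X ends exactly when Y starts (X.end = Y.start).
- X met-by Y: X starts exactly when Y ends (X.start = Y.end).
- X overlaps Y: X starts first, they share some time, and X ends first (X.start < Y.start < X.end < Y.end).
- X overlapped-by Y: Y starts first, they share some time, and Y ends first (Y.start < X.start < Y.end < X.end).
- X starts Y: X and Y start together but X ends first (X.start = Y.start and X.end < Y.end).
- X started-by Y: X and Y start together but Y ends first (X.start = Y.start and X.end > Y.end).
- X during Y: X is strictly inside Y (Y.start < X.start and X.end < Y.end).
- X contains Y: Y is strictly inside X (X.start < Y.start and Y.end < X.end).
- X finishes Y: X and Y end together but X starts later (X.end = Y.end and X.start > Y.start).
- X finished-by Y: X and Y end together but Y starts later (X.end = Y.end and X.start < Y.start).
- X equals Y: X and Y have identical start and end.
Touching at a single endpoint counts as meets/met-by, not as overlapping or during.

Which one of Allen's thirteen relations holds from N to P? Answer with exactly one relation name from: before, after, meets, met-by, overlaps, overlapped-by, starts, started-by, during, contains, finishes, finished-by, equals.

after

N = [336, 338]; P = [138, 198].
Compare endpoints: N.start > P.start, N.start > P.end, N.end > P.start, N.end > P.end.
That pattern is 'after'.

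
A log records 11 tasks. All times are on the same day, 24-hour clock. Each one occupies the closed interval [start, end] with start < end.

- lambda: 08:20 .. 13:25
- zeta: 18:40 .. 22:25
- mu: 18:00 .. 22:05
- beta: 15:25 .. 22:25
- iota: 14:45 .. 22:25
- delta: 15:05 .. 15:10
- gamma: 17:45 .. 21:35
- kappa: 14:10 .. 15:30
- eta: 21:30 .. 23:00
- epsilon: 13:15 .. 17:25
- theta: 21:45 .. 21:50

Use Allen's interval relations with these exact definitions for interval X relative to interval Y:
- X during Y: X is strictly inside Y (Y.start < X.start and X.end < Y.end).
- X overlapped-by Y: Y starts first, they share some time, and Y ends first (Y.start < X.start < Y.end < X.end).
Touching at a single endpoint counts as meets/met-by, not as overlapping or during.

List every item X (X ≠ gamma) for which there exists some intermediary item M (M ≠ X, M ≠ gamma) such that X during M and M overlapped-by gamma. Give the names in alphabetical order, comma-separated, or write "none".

Target gamma = [17:45, 21:35].
Intermediaries M with M overlapped-by gamma: eta, mu, zeta.
Via eta — items with X during eta: theta.
Via mu — items with X during mu: theta.
Via zeta — items with X during zeta: theta.
Union: theta.

theta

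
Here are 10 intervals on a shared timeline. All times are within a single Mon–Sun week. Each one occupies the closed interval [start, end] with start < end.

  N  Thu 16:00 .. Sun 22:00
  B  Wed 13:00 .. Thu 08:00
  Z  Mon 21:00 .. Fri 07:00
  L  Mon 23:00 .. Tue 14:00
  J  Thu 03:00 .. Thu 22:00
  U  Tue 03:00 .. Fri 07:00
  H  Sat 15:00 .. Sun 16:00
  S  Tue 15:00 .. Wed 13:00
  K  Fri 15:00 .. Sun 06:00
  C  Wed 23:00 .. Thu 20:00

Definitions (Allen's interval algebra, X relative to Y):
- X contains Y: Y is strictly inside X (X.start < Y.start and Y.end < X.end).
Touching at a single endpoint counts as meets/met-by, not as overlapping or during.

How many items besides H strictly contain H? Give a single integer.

1

Target H = [Sat 15:00, Sun 16:00].
B [Wed 13:00, Thu 08:00] → before → no.
C [Wed 23:00, Thu 20:00] → before → no.
J [Thu 03:00, Thu 22:00] → before → no.
K [Fri 15:00, Sun 06:00] → overlaps → no.
L [Mon 23:00, Tue 14:00] → before → no.
N [Thu 16:00, Sun 22:00] → contains → counts.
S [Tue 15:00, Wed 13:00] → before → no.
U [Tue 03:00, Fri 07:00] → before → no.
Z [Mon 21:00, Fri 07:00] → before → no.
Total: 1.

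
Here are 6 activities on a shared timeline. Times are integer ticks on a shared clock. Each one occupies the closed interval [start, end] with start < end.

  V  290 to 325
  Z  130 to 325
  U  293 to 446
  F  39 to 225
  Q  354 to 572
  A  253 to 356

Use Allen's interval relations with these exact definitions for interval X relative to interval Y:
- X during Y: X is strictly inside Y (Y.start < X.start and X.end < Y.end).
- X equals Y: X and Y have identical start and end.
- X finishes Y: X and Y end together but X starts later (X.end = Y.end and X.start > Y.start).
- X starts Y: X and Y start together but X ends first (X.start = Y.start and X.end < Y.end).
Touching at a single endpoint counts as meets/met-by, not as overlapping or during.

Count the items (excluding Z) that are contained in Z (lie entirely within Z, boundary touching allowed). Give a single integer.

Target Z = [130, 325].
A [253, 356] → overlapped-by → no.
F [39, 225] → overlaps → no.
Q [354, 572] → after → no.
U [293, 446] → overlapped-by → no.
V [290, 325] → finishes → counts.
Total: 1.

1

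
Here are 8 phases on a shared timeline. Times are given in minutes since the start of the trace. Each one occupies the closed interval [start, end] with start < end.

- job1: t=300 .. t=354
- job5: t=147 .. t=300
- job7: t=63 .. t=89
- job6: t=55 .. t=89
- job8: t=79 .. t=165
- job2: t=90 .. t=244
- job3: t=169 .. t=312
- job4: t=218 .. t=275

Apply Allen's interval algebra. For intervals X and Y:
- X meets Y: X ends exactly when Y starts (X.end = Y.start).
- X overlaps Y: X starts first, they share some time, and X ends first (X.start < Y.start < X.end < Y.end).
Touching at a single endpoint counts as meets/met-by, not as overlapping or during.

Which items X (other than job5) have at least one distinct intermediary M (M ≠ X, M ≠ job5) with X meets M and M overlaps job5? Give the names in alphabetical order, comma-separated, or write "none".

none

Target job5 = [t=147, t=300].
Intermediaries M with M overlaps job5: job2, job8.
Via job2 — items with X meets job2: none.
Via job8 — items with X meets job8: none.
Union: none.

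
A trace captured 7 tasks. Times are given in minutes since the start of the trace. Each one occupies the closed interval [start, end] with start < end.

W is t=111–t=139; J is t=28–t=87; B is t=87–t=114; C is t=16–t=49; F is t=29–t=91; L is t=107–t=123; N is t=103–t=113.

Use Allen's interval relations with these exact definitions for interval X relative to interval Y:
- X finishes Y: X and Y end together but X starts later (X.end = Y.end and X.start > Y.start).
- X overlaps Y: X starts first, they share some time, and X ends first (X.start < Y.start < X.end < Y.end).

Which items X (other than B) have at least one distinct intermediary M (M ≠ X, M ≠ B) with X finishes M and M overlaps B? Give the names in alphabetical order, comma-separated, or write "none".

none

Target B = [t=87, t=114].
Intermediaries M with M overlaps B: F.
Via F — items with X finishes F: none.
Union: none.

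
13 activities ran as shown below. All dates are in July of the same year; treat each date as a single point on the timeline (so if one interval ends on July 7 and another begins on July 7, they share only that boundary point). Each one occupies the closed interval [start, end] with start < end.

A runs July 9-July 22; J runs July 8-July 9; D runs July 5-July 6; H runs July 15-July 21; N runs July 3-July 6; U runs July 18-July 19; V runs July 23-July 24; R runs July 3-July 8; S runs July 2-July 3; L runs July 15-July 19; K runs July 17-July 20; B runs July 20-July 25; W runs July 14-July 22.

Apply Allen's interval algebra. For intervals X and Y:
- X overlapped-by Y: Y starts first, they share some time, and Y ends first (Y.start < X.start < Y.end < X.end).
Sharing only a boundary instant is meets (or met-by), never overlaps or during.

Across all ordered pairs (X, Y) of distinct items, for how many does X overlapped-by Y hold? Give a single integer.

4

Checking all 156 ordered pairs for relation 'overlapped-by'; matching pairs in alphabetical order:
(B, A): B overlapped-by A ✓
(B, H): B overlapped-by H ✓
(B, W): B overlapped-by W ✓
(K, L): K overlapped-by L ✓
Count: 4.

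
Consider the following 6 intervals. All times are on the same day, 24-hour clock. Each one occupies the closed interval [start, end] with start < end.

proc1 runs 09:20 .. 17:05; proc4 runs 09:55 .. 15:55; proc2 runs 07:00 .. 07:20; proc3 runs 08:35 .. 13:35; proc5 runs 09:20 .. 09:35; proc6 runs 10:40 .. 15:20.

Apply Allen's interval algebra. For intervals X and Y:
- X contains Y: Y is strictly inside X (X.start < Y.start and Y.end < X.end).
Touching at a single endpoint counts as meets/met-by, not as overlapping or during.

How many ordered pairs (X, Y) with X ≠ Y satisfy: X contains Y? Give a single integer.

Checking all 30 ordered pairs for relation 'contains'; matching pairs in alphabetical order:
(proc1, proc4): proc1 contains proc4 ✓
(proc1, proc6): proc1 contains proc6 ✓
(proc3, proc5): proc3 contains proc5 ✓
(proc4, proc6): proc4 contains proc6 ✓
Count: 4.

4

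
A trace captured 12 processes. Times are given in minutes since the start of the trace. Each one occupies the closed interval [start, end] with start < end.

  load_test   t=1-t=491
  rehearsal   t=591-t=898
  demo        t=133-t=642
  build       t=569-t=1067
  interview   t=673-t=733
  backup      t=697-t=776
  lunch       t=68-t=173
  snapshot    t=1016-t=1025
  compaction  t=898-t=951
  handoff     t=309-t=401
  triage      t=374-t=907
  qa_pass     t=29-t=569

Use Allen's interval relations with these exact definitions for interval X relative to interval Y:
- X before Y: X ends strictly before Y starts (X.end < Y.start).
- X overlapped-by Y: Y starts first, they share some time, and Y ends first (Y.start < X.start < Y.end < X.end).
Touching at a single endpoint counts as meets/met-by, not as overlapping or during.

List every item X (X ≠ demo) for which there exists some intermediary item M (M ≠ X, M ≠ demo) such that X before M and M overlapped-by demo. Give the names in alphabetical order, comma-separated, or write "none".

Target demo = [t=133, t=642].
Intermediaries M with M overlapped-by demo: build, rehearsal, triage.
Via build — items with X before build: handoff, load_test, lunch.
Via rehearsal — items with X before rehearsal: handoff, load_test, lunch, qa_pass.
Via triage — items with X before triage: lunch.
Union: handoff, load_test, lunch, qa_pass.

handoff, load_test, lunch, qa_pass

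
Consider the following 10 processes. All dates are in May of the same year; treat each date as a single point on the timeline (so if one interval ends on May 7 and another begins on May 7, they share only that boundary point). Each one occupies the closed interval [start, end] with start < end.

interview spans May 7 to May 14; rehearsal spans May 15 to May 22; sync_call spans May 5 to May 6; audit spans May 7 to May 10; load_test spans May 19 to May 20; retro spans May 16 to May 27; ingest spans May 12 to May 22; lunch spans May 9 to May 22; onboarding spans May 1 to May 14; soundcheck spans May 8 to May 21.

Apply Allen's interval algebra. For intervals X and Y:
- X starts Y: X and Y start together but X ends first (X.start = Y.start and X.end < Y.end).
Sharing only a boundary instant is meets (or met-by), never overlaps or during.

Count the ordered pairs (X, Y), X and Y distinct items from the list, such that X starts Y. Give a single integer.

1

Checking all 90 ordered pairs for relation 'starts'; matching pairs in alphabetical order:
(audit, interview): audit starts interview ✓
Count: 1.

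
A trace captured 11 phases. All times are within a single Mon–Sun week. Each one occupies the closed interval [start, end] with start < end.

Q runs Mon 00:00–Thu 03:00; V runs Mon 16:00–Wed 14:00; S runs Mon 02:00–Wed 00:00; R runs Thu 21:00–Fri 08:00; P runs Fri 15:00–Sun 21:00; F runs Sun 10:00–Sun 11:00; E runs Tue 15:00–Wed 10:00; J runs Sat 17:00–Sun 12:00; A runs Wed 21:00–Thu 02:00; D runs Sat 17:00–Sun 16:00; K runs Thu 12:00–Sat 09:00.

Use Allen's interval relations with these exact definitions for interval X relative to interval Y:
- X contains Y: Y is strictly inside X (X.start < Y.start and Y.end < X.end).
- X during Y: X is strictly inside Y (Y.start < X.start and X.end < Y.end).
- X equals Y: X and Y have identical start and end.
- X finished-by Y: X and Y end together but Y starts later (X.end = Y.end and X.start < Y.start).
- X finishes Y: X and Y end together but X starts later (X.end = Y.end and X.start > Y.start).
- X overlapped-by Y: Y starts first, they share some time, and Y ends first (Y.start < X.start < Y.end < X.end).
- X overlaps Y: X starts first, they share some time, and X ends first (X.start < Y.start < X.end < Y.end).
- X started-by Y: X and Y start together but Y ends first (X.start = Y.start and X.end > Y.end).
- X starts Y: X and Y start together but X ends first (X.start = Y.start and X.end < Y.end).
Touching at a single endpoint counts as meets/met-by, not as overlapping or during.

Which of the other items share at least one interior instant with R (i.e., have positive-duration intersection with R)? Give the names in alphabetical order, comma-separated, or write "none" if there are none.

Target R = [Thu 21:00, Fri 08:00].
A [Wed 21:00, Thu 02:00] → before → no.
D [Sat 17:00, Sun 16:00] → after → no.
E [Tue 15:00, Wed 10:00] → before → no.
F [Sun 10:00, Sun 11:00] → after → no.
J [Sat 17:00, Sun 12:00] → after → no.
K [Thu 12:00, Sat 09:00] → contains → yes.
P [Fri 15:00, Sun 21:00] → after → no.
Q [Mon 00:00, Thu 03:00] → before → no.
S [Mon 02:00, Wed 00:00] → before → no.
V [Mon 16:00, Wed 14:00] → before → no.
Result: K.

K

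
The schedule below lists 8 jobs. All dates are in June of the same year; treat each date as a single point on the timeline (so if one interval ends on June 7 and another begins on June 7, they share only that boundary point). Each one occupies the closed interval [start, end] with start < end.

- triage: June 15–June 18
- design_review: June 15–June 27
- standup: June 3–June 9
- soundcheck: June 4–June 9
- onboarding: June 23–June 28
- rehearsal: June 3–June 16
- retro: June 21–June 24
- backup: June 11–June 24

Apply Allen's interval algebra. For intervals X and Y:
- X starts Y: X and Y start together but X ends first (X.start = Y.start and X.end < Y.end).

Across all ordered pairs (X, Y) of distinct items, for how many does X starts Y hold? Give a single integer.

2

Checking all 56 ordered pairs for relation 'starts'; matching pairs in alphabetical order:
(standup, rehearsal): standup starts rehearsal ✓
(triage, design_review): triage starts design_review ✓
Count: 2.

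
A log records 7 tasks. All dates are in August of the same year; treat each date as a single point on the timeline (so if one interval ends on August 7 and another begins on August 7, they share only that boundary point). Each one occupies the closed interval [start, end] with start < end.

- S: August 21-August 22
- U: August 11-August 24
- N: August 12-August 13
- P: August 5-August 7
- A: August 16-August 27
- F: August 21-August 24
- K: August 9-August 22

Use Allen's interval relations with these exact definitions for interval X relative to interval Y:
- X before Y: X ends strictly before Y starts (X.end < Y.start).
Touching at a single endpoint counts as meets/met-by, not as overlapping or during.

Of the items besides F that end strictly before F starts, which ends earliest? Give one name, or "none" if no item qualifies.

P

Target F = [August 21, August 24].
A [August 16, August 27] → contains → excluded.
K [August 9, August 22] → overlaps → excluded.
N [August 12, August 13] → before → candidate.
P [August 5, August 7] → before → candidate.
S [August 21, August 22] → starts → excluded.
U [August 11, August 24] → finished-by → excluded.
Among candidates, earliest end is August 7 → P.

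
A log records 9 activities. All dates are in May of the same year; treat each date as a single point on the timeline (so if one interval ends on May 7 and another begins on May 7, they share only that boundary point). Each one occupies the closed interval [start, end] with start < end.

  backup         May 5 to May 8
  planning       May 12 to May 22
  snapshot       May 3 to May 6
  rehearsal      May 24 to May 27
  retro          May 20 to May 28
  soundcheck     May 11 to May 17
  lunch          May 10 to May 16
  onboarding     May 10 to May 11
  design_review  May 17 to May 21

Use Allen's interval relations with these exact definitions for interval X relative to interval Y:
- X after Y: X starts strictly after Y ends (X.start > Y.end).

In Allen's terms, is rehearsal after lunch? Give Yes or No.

Yes

rehearsal = [May 24, May 27], lunch = [May 10, May 16].
Actual relation of rehearsal to lunch: after.
Asked whether 'after' holds → Yes.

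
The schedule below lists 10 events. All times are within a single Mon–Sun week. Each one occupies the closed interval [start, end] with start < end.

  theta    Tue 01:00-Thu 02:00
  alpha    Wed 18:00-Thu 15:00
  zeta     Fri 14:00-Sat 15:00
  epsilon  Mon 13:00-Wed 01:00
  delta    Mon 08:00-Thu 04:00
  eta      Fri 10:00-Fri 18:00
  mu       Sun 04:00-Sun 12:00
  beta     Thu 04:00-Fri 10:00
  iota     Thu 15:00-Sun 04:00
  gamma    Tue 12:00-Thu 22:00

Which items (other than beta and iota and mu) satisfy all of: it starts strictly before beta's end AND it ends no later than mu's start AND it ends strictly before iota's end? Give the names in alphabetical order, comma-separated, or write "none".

Conditions: its start is strictly before beta's end (X.start < Fri 10:00) AND its end is no later than mu's start (X.end <= Sun 04:00) AND its end is strictly before iota's end (X.end < Sun 04:00).
alpha: start Wed 18:00 < Fri 10:00? ✓; end Thu 15:00 <= Sun 04:00? ✓; end Thu 15:00 < Sun 04:00? ✓ → yes.
delta: start Mon 08:00 < Fri 10:00? ✓; end Thu 04:00 <= Sun 04:00? ✓; end Thu 04:00 < Sun 04:00? ✓ → yes.
epsilon: start Mon 13:00 < Fri 10:00? ✓; end Wed 01:00 <= Sun 04:00? ✓; end Wed 01:00 < Sun 04:00? ✓ → yes.
eta: start Fri 10:00 < Fri 10:00? ✗; end Fri 18:00 <= Sun 04:00? ✓; end Fri 18:00 < Sun 04:00? ✓ → no.
gamma: start Tue 12:00 < Fri 10:00? ✓; end Thu 22:00 <= Sun 04:00? ✓; end Thu 22:00 < Sun 04:00? ✓ → yes.
theta: start Tue 01:00 < Fri 10:00? ✓; end Thu 02:00 <= Sun 04:00? ✓; end Thu 02:00 < Sun 04:00? ✓ → yes.
zeta: start Fri 14:00 < Fri 10:00? ✗; end Sat 15:00 <= Sun 04:00? ✓; end Sat 15:00 < Sun 04:00? ✓ → no.
Result: alpha, delta, epsilon, gamma, theta.

alpha, delta, epsilon, gamma, theta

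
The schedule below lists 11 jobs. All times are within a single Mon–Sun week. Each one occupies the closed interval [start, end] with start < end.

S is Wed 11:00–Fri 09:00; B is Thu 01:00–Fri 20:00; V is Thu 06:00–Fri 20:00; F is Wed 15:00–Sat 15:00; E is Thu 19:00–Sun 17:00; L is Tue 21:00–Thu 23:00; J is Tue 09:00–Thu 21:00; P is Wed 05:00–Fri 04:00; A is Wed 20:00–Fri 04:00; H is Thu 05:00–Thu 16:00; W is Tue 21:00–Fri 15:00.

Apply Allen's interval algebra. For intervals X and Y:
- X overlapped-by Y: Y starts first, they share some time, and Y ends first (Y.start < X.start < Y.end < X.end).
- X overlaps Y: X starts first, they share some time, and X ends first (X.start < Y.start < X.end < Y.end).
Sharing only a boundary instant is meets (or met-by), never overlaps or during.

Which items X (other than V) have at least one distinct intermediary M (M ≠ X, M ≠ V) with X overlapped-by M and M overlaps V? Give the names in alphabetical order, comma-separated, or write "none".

Target V = [Thu 06:00, Fri 20:00].
Intermediaries M with M overlaps V: A, H, J, L, P, S, W.
Via A — items with X overlapped-by A: B, E.
Via H — items with X overlapped-by H: none.
Via J — items with X overlapped-by J: A, B, E, F, L, P, S, W.
Via L — items with X overlapped-by L: A, B, E, F, P, S.
Via P — items with X overlapped-by P: B, E, F, S.
Via S — items with X overlapped-by S: B, E, F.
Via W — items with X overlapped-by W: B, E, F.
Union: A, B, E, F, L, P, S, W.

A, B, E, F, L, P, S, W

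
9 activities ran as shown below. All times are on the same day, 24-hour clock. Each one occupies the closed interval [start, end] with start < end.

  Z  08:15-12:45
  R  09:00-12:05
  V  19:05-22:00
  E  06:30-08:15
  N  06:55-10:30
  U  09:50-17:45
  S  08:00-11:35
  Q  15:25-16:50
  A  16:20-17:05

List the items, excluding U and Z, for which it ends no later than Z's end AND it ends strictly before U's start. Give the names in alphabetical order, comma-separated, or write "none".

Conditions: its end is no later than Z's end (X.end <= 12:45) AND its end is strictly before U's start (X.end < 09:50).
A: end 17:05 <= 12:45? ✗; end 17:05 < 09:50? ✗ → no.
E: end 08:15 <= 12:45? ✓; end 08:15 < 09:50? ✓ → yes.
N: end 10:30 <= 12:45? ✓; end 10:30 < 09:50? ✗ → no.
Q: end 16:50 <= 12:45? ✗; end 16:50 < 09:50? ✗ → no.
R: end 12:05 <= 12:45? ✓; end 12:05 < 09:50? ✗ → no.
S: end 11:35 <= 12:45? ✓; end 11:35 < 09:50? ✗ → no.
V: end 22:00 <= 12:45? ✗; end 22:00 < 09:50? ✗ → no.
Result: E.

E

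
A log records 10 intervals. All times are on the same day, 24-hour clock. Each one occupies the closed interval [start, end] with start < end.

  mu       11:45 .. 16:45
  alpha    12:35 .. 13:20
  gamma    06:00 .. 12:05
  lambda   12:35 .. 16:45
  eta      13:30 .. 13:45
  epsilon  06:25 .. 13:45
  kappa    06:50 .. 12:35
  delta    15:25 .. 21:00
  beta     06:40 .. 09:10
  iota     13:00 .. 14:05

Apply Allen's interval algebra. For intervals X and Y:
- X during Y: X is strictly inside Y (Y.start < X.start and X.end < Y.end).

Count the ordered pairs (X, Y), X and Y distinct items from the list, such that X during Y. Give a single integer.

10

Checking all 90 ordered pairs for relation 'during'; matching pairs in alphabetical order:
(alpha, epsilon): alpha during epsilon ✓
(alpha, mu): alpha during mu ✓
(beta, epsilon): beta during epsilon ✓
(beta, gamma): beta during gamma ✓
(eta, iota): eta during iota ✓
(eta, lambda): eta during lambda ✓
(eta, mu): eta during mu ✓
(iota, lambda): iota during lambda ✓
(iota, mu): iota during mu ✓
(kappa, epsilon): kappa during epsilon ✓
Count: 10.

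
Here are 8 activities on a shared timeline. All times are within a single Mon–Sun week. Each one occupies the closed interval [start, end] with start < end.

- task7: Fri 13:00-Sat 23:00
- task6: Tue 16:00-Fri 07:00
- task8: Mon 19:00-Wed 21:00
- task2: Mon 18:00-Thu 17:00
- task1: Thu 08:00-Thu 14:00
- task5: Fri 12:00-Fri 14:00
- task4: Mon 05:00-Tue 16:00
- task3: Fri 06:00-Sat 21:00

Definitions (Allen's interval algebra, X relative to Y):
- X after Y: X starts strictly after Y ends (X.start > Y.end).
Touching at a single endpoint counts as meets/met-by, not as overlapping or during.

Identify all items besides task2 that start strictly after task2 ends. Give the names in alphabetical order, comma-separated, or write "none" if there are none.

Target task2 = [Mon 18:00, Thu 17:00].
task1 [Thu 08:00, Thu 14:00] → during → no.
task3 [Fri 06:00, Sat 21:00] → after → yes.
task4 [Mon 05:00, Tue 16:00] → overlaps → no.
task5 [Fri 12:00, Fri 14:00] → after → yes.
task6 [Tue 16:00, Fri 07:00] → overlapped-by → no.
task7 [Fri 13:00, Sat 23:00] → after → yes.
task8 [Mon 19:00, Wed 21:00] → during → no.
Result: task3, task5, task7.

task3, task5, task7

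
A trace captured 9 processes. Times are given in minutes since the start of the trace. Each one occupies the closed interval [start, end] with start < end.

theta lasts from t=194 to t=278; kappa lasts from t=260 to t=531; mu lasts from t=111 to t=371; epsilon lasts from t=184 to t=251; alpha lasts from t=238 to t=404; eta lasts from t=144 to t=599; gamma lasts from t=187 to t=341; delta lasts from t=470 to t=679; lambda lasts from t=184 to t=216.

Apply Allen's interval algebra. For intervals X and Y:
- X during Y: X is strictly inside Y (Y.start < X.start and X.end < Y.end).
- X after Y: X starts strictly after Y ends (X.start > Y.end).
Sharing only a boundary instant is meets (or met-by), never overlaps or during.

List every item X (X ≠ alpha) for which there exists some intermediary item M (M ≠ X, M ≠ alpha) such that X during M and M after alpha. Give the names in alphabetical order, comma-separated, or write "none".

none

Target alpha = [t=238, t=404].
Intermediaries M with M after alpha: delta.
Via delta — items with X during delta: none.
Union: none.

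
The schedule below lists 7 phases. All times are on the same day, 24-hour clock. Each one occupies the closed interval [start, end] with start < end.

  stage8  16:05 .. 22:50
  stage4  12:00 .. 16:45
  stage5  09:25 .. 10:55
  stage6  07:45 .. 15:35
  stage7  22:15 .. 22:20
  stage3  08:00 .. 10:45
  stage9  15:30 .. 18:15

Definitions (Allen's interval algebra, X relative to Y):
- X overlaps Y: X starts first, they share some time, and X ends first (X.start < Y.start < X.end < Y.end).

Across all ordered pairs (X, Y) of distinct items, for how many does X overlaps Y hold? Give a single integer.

6

Checking all 42 ordered pairs for relation 'overlaps'; matching pairs in alphabetical order:
(stage3, stage5): stage3 overlaps stage5 ✓
(stage4, stage8): stage4 overlaps stage8 ✓
(stage4, stage9): stage4 overlaps stage9 ✓
(stage6, stage4): stage6 overlaps stage4 ✓
(stage6, stage9): stage6 overlaps stage9 ✓
(stage9, stage8): stage9 overlaps stage8 ✓
Count: 6.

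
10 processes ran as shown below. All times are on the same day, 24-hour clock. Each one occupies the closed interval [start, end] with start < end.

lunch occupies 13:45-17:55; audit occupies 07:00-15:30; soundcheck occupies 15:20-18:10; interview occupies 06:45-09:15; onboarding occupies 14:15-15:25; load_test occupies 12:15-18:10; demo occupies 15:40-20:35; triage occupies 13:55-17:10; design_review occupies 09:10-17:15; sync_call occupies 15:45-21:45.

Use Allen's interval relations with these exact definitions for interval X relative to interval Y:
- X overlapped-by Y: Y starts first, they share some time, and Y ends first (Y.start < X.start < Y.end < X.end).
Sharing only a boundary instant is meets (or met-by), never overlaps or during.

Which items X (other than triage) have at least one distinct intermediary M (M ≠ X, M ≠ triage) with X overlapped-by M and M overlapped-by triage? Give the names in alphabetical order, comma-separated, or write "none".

demo, sync_call

Target triage = [13:55, 17:10].
Intermediaries M with M overlapped-by triage: demo, soundcheck, sync_call.
Via demo — items with X overlapped-by demo: sync_call.
Via soundcheck — items with X overlapped-by soundcheck: demo, sync_call.
Via sync_call — items with X overlapped-by sync_call: none.
Union: demo, sync_call.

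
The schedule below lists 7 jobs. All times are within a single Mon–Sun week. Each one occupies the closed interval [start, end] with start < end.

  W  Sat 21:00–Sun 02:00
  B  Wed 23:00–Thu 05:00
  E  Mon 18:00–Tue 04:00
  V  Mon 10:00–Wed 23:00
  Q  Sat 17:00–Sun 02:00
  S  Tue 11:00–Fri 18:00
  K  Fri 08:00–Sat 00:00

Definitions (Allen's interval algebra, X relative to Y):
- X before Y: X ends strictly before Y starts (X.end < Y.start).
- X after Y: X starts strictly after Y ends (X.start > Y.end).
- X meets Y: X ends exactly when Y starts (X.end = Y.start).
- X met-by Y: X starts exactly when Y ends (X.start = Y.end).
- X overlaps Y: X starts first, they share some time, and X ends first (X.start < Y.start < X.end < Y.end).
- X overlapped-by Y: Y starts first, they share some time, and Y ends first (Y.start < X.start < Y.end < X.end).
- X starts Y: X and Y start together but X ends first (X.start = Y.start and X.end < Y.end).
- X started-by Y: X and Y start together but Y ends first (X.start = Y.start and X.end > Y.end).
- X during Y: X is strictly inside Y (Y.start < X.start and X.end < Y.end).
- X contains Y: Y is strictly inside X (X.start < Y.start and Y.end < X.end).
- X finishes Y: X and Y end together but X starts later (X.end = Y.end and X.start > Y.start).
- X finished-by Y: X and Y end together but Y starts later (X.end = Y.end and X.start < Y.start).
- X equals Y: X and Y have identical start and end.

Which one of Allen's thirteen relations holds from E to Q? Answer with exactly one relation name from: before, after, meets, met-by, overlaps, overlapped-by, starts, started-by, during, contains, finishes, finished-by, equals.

E = [Mon 18:00, Tue 04:00]; Q = [Sat 17:00, Sun 02:00].
Compare endpoints: E.start < Q.start, E.start < Q.end, E.end < Q.start, E.end < Q.end.
That pattern is 'before'.

before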